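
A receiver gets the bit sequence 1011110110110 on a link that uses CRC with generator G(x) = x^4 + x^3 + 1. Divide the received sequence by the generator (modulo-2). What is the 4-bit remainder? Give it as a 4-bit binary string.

0001

Modulo-2 division of 1011110110110 by 11001:
  pos 0: 10111 XOR 11001 = 01110
  pos 1: 11101 XOR 11001 = 00100
  pos 3: 10001 XOR 11001 = 01000
  pos 4: 10001 XOR 11001 = 01000
  pos 5: 10000 XOR 11001 = 01001
  pos 6: 10011 XOR 11001 = 01010
  pos 7: 10101 XOR 11001 = 01100
  pos 8: 11000 XOR 11001 = 00001
Remainder = 0001 (nonzero — an error is detected).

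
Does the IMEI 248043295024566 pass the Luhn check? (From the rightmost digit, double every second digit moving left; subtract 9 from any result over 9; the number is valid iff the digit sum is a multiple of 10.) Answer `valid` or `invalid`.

invalid

From the right, keep odd positions and double even positions (subtract 9 from any doubled value over 9):
  doubled (positions 2,4,...): 3 8 0 9 6 0 8 → sum 34
  kept (positions 1,3,...): 6 5 2 5 2 4 8 2 → sum 34
Total = 68.
68 mod 10 = 8, so the number is invalid.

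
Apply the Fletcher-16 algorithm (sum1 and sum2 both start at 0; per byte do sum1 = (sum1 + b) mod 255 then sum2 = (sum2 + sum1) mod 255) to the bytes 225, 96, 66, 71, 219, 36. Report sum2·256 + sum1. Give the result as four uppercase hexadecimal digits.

E7CB

Running sums (mod 255):
  after byte 0 (225): sum1=225, sum2=225
  after byte 1 (96): sum1=66, sum2=36
  after byte 2 (66): sum1=132, sum2=168
  after byte 3 (71): sum1=203, sum2=116
  after byte 4 (219): sum1=167, sum2=28
  after byte 5 (36): sum1=203, sum2=231
Checksum = sum2·256 + sum1 = 231·256 + 203 = 59339 = 0xE7CB.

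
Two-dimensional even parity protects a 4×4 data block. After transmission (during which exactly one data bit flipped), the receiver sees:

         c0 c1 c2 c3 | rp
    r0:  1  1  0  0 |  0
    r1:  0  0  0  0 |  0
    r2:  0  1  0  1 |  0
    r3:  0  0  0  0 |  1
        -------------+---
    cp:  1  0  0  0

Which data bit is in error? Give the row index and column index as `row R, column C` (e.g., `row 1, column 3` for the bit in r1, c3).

Recompute each row's even parity and compare to rp:
  r0: data parity 0, sent rp 0 → ok
  r1: data parity 0, sent rp 0 → ok
  r2: data parity 0, sent rp 0 → ok
  r3: data parity 0, sent rp 1 → mismatch
Recompute each column's even parity and compare to cp:
  c0: data parity 1, sent cp 1 → ok
  c1: data parity 0, sent cp 0 → ok
  c2: data parity 0, sent cp 0 → ok
  c3: data parity 1, sent cp 0 → mismatch
Exactly one row (r3) and one column (c3) fail → the flipped bit is at their intersection.

row 3, column 3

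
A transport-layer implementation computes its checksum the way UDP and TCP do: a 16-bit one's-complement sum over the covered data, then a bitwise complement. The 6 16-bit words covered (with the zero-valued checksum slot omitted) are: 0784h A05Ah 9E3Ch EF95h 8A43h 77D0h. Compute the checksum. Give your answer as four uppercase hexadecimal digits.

C83A

One's-complement addition (fold any carry out of bit 15 back into bit 0):
  0x0784 + 0xA05A = 0x0A7DE
  0xA7DE + 0x9E3C = 0x1461A → wrap carry → 0x461B
  0x461B + 0xEF95 = 0x135B0 → wrap carry → 0x35B1
  0x35B1 + 0x8A43 = 0x0BFF4
  0xBFF4 + 0x77D0 = 0x137C4 → wrap carry → 0x37C5
One's-complement sum = 0x37C5.
Checksum = ~0x37C5 & 0xFFFF = 0xC83A.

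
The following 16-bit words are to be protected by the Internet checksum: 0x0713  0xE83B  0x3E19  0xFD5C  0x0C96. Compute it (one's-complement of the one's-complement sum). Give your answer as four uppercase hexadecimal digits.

One's-complement addition (fold any carry out of bit 15 back into bit 0):
  0x0713 + 0xE83B = 0x0EF4E
  0xEF4E + 0x3E19 = 0x12D67 → wrap carry → 0x2D68
  0x2D68 + 0xFD5C = 0x12AC4 → wrap carry → 0x2AC5
  0x2AC5 + 0x0C96 = 0x0375B
One's-complement sum = 0x375B.
Checksum = ~0x375B & 0xFFFF = 0xC8A4.

C8A4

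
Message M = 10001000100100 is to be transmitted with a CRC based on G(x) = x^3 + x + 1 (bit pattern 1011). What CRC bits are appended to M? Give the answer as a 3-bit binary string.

Append 3 zeros: 10001000100100000. Divide by 1011 (XOR where the leading bit is 1):
  pos 0: 1000 XOR 1011 = 0011
  pos 2: 1110 XOR 1011 = 0101
  pos 3: 1010 XOR 1011 = 0001
  pos 6: 1010 XOR 1011 = 0001
  pos 9: 1010 XOR 1011 = 0001
  pos 12: 1000 XOR 1011 = 0011
Remainder (last 3 bits) = 110. This is the CRC / FCS.

110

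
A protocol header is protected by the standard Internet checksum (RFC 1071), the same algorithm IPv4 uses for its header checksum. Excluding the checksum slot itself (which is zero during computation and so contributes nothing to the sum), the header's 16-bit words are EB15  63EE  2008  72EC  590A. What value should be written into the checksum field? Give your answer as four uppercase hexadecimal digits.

C4FC

One's-complement addition (fold any carry out of bit 15 back into bit 0):
  0xEB15 + 0x63EE = 0x14F03 → wrap carry → 0x4F04
  0x4F04 + 0x2008 = 0x06F0C
  0x6F0C + 0x72EC = 0x0E1F8
  0xE1F8 + 0x590A = 0x13B02 → wrap carry → 0x3B03
One's-complement sum = 0x3B03.
Checksum = ~0x3B03 & 0xFFFF = 0xC4FC.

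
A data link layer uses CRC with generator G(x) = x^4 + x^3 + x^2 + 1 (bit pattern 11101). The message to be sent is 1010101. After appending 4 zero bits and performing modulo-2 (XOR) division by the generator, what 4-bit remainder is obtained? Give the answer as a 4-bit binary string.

1001

Append 4 zeros: 10101010000. Divide by 11101 (XOR where the leading bit is 1):
  pos 0: 10101 XOR 11101 = 01000
  pos 1: 10000 XOR 11101 = 01101
  pos 2: 11011 XOR 11101 = 00110
  pos 4: 11000 XOR 11101 = 00101
  pos 6: 10100 XOR 11101 = 01001
Remainder (last 4 bits) = 1001. This is the CRC / FCS.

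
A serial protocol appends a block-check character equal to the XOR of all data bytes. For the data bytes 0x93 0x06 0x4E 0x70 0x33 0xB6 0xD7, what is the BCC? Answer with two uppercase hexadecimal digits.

F9

XOR the bytes together:
  start with 0x93
  0x93 ⊕ 0x06 = 0x95
  0x95 ⊕ 0x4E = 0xDB
  0xDB ⊕ 0x70 = 0xAB
  0xAB ⊕ 0x33 = 0x98
  0x98 ⊕ 0xB6 = 0x2E
  0x2E ⊕ 0xD7 = 0xF9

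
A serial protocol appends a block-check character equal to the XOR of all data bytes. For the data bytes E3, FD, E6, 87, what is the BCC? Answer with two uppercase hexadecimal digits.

7F

XOR the bytes together:
  start with 0xE3
  0xE3 ⊕ 0xFD = 0x1E
  0x1E ⊕ 0xE6 = 0xF8
  0xF8 ⊕ 0x87 = 0x7F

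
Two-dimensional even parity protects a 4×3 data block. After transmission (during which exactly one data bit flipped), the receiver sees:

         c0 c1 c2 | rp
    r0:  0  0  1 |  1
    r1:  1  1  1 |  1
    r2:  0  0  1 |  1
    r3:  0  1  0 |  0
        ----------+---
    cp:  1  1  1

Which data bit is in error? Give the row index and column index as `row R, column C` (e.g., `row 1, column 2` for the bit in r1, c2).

Recompute each row's even parity and compare to rp:
  r0: data parity 1, sent rp 1 → ok
  r1: data parity 1, sent rp 1 → ok
  r2: data parity 1, sent rp 1 → ok
  r3: data parity 1, sent rp 0 → mismatch
Recompute each column's even parity and compare to cp:
  c0: data parity 1, sent cp 1 → ok
  c1: data parity 0, sent cp 1 → mismatch
  c2: data parity 1, sent cp 1 → ok
Exactly one row (r3) and one column (c1) fail → the flipped bit is at their intersection.

row 3, column 1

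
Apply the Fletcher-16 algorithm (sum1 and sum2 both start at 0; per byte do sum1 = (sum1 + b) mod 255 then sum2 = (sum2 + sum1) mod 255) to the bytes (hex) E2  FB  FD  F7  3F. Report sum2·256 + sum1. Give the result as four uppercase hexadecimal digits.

Running sums (mod 255):
  after byte 0 (E2): sum1=226, sum2=226
  after byte 1 (FB): sum1=222, sum2=193
  after byte 2 (FD): sum1=220, sum2=158
  after byte 3 (F7): sum1=212, sum2=115
  after byte 4 (3F): sum1=20, sum2=135
Checksum = sum2·256 + sum1 = 135·256 + 20 = 34580 = 0x8714.

8714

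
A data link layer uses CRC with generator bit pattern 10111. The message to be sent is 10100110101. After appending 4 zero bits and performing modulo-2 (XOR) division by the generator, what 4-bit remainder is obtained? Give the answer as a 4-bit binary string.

Append 4 zeros: 101001101010000. Divide by 10111 (XOR where the leading bit is 1):
  pos 0: 10100 XOR 10111 = 00011
  pos 3: 11110 XOR 10111 = 01001
  pos 4: 10011 XOR 10111 = 00100
  pos 6: 10001 XOR 10111 = 00110
  pos 8: 11000 XOR 10111 = 01111
  pos 9: 11110 XOR 10111 = 01001
  pos 10: 10010 XOR 10111 = 00101
Remainder (last 4 bits) = 0101. This is the CRC / FCS.

0101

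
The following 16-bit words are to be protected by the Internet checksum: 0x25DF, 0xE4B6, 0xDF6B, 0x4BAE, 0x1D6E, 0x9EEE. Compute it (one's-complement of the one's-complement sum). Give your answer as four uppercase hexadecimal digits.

0DF3

One's-complement addition (fold any carry out of bit 15 back into bit 0):
  0x25DF + 0xE4B6 = 0x10A95 → wrap carry → 0x0A96
  0x0A96 + 0xDF6B = 0x0EA01
  0xEA01 + 0x4BAE = 0x135AF → wrap carry → 0x35B0
  0x35B0 + 0x1D6E = 0x0531E
  0x531E + 0x9EEE = 0x0F20C
One's-complement sum = 0xF20C.
Checksum = ~0xF20C & 0xFFFF = 0x0DF3.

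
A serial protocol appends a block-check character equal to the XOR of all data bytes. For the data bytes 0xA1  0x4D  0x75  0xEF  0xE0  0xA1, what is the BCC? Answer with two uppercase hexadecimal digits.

XOR the bytes together:
  start with 0xA1
  0xA1 ⊕ 0x4D = 0xEC
  0xEC ⊕ 0x75 = 0x99
  0x99 ⊕ 0xEF = 0x76
  0x76 ⊕ 0xE0 = 0x96
  0x96 ⊕ 0xA1 = 0x37

37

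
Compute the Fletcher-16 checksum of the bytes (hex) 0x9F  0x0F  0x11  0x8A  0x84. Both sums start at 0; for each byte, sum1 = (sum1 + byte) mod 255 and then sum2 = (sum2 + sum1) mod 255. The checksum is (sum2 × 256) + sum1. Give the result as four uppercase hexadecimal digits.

27CE

Running sums (mod 255):
  after byte 0 (0x9F): sum1=159, sum2=159
  after byte 1 (0x0F): sum1=174, sum2=78
  after byte 2 (0x11): sum1=191, sum2=14
  after byte 3 (0x8A): sum1=74, sum2=88
  after byte 4 (0x84): sum1=206, sum2=39
Checksum = sum2·256 + sum1 = 39·256 + 206 = 10190 = 0x27CE.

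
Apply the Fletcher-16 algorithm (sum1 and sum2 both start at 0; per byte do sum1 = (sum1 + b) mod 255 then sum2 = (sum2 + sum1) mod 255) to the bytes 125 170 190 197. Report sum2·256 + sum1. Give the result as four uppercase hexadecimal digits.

39AC

Running sums (mod 255):
  after byte 0 (125): sum1=125, sum2=125
  after byte 1 (170): sum1=40, sum2=165
  after byte 2 (190): sum1=230, sum2=140
  after byte 3 (197): sum1=172, sum2=57
Checksum = sum2·256 + sum1 = 57·256 + 172 = 14764 = 0x39AC.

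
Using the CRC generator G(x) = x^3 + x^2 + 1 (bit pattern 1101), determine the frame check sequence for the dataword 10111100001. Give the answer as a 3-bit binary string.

Append 3 zeros: 10111100001000. Divide by 1101 (XOR where the leading bit is 1):
  pos 0: 1011 XOR 1101 = 0110
  pos 1: 1101 XOR 1101 = 0000
  pos 5: 1000 XOR 1101 = 0101
  pos 6: 1010 XOR 1101 = 0111
  pos 7: 1111 XOR 1101 = 0010
  pos 9: 1000 XOR 1101 = 0101
  pos 10: 1010 XOR 1101 = 0111
Remainder (last 3 bits) = 111. This is the CRC / FCS.

111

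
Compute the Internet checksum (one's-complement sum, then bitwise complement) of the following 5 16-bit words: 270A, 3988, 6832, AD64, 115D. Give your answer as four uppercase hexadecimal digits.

One's-complement addition (fold any carry out of bit 15 back into bit 0):
  0x270A + 0x3988 = 0x06092
  0x6092 + 0x6832 = 0x0C8C4
  0xC8C4 + 0xAD64 = 0x17628 → wrap carry → 0x7629
  0x7629 + 0x115D = 0x08786
One's-complement sum = 0x8786.
Checksum = ~0x8786 & 0xFFFF = 0x7879.

7879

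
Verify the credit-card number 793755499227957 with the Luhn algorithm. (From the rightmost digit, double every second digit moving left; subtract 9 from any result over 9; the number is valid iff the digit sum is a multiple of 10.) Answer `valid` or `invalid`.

From the right, keep odd positions and double even positions (subtract 9 from any doubled value over 9):
  doubled (positions 2,4,...): 1 5 4 9 1 5 9 → sum 34
  kept (positions 1,3,...): 7 9 2 9 4 5 3 7 → sum 46
Total = 80.
80 mod 10 = 0, so the number is valid.

valid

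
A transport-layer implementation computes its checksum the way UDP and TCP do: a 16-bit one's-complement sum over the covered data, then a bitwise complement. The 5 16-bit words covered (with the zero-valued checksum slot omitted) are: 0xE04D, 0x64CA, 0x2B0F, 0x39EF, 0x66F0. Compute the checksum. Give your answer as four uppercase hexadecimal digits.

One's-complement addition (fold any carry out of bit 15 back into bit 0):
  0xE04D + 0x64CA = 0x14517 → wrap carry → 0x4518
  0x4518 + 0x2B0F = 0x07027
  0x7027 + 0x39EF = 0x0AA16
  0xAA16 + 0x66F0 = 0x11106 → wrap carry → 0x1107
One's-complement sum = 0x1107.
Checksum = ~0x1107 & 0xFFFF = 0xEEF8.

EEF8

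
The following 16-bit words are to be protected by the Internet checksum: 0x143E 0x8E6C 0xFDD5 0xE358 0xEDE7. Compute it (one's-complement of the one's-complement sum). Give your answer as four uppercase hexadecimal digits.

8E3E

One's-complement addition (fold any carry out of bit 15 back into bit 0):
  0x143E + 0x8E6C = 0x0A2AA
  0xA2AA + 0xFDD5 = 0x1A07F → wrap carry → 0xA080
  0xA080 + 0xE358 = 0x183D8 → wrap carry → 0x83D9
  0x83D9 + 0xEDE7 = 0x171C0 → wrap carry → 0x71C1
One's-complement sum = 0x71C1.
Checksum = ~0x71C1 & 0xFFFF = 0x8E3E.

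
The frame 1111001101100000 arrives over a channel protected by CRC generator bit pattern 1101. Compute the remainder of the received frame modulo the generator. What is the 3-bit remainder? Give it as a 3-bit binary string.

Modulo-2 division of 1111001101100000 by 1101:
  pos 0: 1111 XOR 1101 = 0010
  pos 2: 1000 XOR 1101 = 0101
  pos 3: 1011 XOR 1101 = 0110
  pos 4: 1101 XOR 1101 = 0000
  pos 9: 1100 XOR 1101 = 0001
  pos 12: 1000 XOR 1101 = 0101
Remainder = 101 (nonzero — an error is detected).

101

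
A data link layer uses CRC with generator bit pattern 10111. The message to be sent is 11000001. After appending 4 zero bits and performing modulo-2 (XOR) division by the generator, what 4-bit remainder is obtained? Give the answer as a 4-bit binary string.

1000

Append 4 zeros: 110000010000. Divide by 10111 (XOR where the leading bit is 1):
  pos 0: 11000 XOR 10111 = 01111
  pos 1: 11110 XOR 10111 = 01001
  pos 2: 10010 XOR 10111 = 00101
  pos 4: 10110 XOR 10111 = 00001
Remainder (last 4 bits) = 1000. This is the CRC / FCS.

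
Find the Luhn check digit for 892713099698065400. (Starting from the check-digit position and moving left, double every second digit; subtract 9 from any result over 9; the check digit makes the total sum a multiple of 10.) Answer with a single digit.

Partial digits right→left: 0 0 4 5 6 0 8 9 6 9 9 0 3 1 7 2 9 8
Double every second digit counting from the check-digit position (so the 1st, 3rd, 5th, ... of the partial from the right).
  doubled (with −9 where >9): 0 8 3 7 3 9 6 5 9 → sum 50
  kept as-is: 0 5 0 9 9 0 1 2 8 → sum 34
Total = 50 + 34 = 84.
Check digit = (10 − (84 mod 10)) mod 10 = 6.

6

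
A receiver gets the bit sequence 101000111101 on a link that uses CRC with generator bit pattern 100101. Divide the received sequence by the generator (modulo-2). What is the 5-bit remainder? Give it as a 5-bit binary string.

Modulo-2 division of 101000111101 by 100101:
  pos 0: 101000 XOR 100101 = 001101
  pos 2: 110111 XOR 100101 = 010010
  pos 3: 100101 XOR 100101 = 000000
Remainder = 00101 (nonzero — an error is detected).

00101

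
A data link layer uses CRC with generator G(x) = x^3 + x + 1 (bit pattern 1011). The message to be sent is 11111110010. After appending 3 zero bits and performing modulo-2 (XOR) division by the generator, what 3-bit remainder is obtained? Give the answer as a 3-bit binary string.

Append 3 zeros: 11111110010000. Divide by 1011 (XOR where the leading bit is 1):
  pos 0: 1111 XOR 1011 = 0100
  pos 1: 1001 XOR 1011 = 0010
  pos 3: 1011 XOR 1011 = 0000
  pos 9: 1000 XOR 1011 = 0011
Remainder (last 3 bits) = 110. This is the CRC / FCS.

110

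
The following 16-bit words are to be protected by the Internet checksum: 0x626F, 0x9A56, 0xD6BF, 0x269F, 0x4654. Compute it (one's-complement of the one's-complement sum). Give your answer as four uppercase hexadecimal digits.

One's-complement addition (fold any carry out of bit 15 back into bit 0):
  0x626F + 0x9A56 = 0x0FCC5
  0xFCC5 + 0xD6BF = 0x1D384 → wrap carry → 0xD385
  0xD385 + 0x269F = 0x0FA24
  0xFA24 + 0x4654 = 0x14078 → wrap carry → 0x4079
One's-complement sum = 0x4079.
Checksum = ~0x4079 & 0xFFFF = 0xBF86.

BF86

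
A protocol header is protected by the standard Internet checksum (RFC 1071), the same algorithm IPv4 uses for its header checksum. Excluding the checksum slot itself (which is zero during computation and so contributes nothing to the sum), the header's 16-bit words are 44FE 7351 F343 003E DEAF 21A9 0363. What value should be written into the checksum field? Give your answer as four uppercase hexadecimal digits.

One's-complement addition (fold any carry out of bit 15 back into bit 0):
  0x44FE + 0x7351 = 0x0B84F
  0xB84F + 0xF343 = 0x1AB92 → wrap carry → 0xAB93
  0xAB93 + 0x003E = 0x0ABD1
  0xABD1 + 0xDEAF = 0x18A80 → wrap carry → 0x8A81
  0x8A81 + 0x21A9 = 0x0AC2A
  0xAC2A + 0x0363 = 0x0AF8D
One's-complement sum = 0xAF8D.
Checksum = ~0xAF8D & 0xFFFF = 0x5072.

5072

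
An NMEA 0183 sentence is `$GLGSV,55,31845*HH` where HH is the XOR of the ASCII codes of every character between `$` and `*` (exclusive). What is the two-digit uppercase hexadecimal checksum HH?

XOR the ASCII codes of the payload characters:
  'G' = 0x47 → acc = 0x47
  'L' = 0x4C → acc = 0x0B
  'G' = 0x47 → acc = 0x4C
  'S' = 0x53 → acc = 0x1F
  'V' = 0x56 → acc = 0x49
  ',' = 0x2C → acc = 0x65
  '5' = 0x35 → acc = 0x50
  '5' = 0x35 → acc = 0x65
  ',' = 0x2C → acc = 0x49
  '3' = 0x33 → acc = 0x7A
  '1' = 0x31 → acc = 0x4B
  '8' = 0x38 → acc = 0x73
  '4' = 0x34 → acc = 0x47
  '5' = 0x35 → acc = 0x72
Checksum = 0x72.

72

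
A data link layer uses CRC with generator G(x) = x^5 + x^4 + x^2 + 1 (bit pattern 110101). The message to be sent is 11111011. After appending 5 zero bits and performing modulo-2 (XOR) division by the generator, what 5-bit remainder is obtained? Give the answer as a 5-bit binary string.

10000

Append 5 zeros: 1111101100000. Divide by 110101 (XOR where the leading bit is 1):
  pos 0: 111110 XOR 110101 = 001011
  pos 2: 101111 XOR 110101 = 011010
  pos 3: 110100 XOR 110101 = 000001
Remainder (last 5 bits) = 10000. This is the CRC / FCS.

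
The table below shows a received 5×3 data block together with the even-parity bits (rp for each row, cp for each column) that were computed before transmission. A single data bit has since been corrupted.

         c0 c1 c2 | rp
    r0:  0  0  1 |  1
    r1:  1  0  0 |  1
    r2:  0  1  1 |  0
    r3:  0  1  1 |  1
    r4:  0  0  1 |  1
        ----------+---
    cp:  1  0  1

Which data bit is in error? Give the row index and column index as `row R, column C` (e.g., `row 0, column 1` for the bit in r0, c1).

Recompute each row's even parity and compare to rp:
  r0: data parity 1, sent rp 1 → ok
  r1: data parity 1, sent rp 1 → ok
  r2: data parity 0, sent rp 0 → ok
  r3: data parity 0, sent rp 1 → mismatch
  r4: data parity 1, sent rp 1 → ok
Recompute each column's even parity and compare to cp:
  c0: data parity 1, sent cp 1 → ok
  c1: data parity 0, sent cp 0 → ok
  c2: data parity 0, sent cp 1 → mismatch
Exactly one row (r3) and one column (c2) fail → the flipped bit is at their intersection.

row 3, column 2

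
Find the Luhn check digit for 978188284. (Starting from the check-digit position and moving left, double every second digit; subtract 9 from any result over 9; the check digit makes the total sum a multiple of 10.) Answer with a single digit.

1

Partial digits right→left: 4 8 2 8 8 1 8 7 9
Double every second digit counting from the check-digit position (so the 1st, 3rd, 5th, ... of the partial from the right).
  doubled (with −9 where >9): 8 4 7 7 9 → sum 35
  kept as-is: 8 8 1 7 → sum 24
Total = 35 + 24 = 59.
Check digit = (10 − (59 mod 10)) mod 10 = 1.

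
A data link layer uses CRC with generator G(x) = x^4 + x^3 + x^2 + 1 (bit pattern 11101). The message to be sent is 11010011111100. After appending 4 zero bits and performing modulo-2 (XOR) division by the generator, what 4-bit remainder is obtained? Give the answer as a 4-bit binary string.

Append 4 zeros: 110100111111000000. Divide by 11101 (XOR where the leading bit is 1):
  pos 0: 11010 XOR 11101 = 00111
  pos 2: 11101 XOR 11101 = 00000
  pos 7: 11111 XOR 11101 = 00010
  pos 10: 10000 XOR 11101 = 01101
  pos 11: 11010 XOR 11101 = 00111
  pos 13: 11100 XOR 11101 = 00001
Remainder (last 4 bits) = 0001. This is the CRC / FCS.

0001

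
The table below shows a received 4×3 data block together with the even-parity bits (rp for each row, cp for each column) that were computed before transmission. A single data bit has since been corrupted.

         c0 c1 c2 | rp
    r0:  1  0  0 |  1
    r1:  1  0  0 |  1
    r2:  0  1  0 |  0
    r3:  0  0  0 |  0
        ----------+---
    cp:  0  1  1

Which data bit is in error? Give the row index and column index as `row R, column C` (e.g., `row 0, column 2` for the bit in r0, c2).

Recompute each row's even parity and compare to rp:
  r0: data parity 1, sent rp 1 → ok
  r1: data parity 1, sent rp 1 → ok
  r2: data parity 1, sent rp 0 → mismatch
  r3: data parity 0, sent rp 0 → ok
Recompute each column's even parity and compare to cp:
  c0: data parity 0, sent cp 0 → ok
  c1: data parity 1, sent cp 1 → ok
  c2: data parity 0, sent cp 1 → mismatch
Exactly one row (r2) and one column (c2) fail → the flipped bit is at their intersection.

row 2, column 2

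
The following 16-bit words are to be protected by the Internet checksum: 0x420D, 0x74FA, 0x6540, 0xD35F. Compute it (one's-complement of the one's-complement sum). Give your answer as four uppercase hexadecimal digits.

One's-complement addition (fold any carry out of bit 15 back into bit 0):
  0x420D + 0x74FA = 0x0B707
  0xB707 + 0x6540 = 0x11C47 → wrap carry → 0x1C48
  0x1C48 + 0xD35F = 0x0EFA7
One's-complement sum = 0xEFA7.
Checksum = ~0xEFA7 & 0xFFFF = 0x1058.

1058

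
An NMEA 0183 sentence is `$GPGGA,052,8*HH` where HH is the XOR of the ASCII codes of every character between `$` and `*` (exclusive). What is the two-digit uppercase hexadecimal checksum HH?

59

XOR the ASCII codes of the payload characters:
  'G' = 0x47 → acc = 0x47
  'P' = 0x50 → acc = 0x17
  'G' = 0x47 → acc = 0x50
  'G' = 0x47 → acc = 0x17
  'A' = 0x41 → acc = 0x56
  ',' = 0x2C → acc = 0x7A
  '0' = 0x30 → acc = 0x4A
  '5' = 0x35 → acc = 0x7F
  '2' = 0x32 → acc = 0x4D
  ',' = 0x2C → acc = 0x61
  '8' = 0x38 → acc = 0x59
Checksum = 0x59.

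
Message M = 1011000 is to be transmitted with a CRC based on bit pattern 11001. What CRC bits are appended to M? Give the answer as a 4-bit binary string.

0011

Append 4 zeros: 10110000000. Divide by 11001 (XOR where the leading bit is 1):
  pos 0: 10110 XOR 11001 = 01111
  pos 1: 11110 XOR 11001 = 00111
  pos 3: 11100 XOR 11001 = 00101
  pos 5: 10100 XOR 11001 = 01101
  pos 6: 11010 XOR 11001 = 00011
Remainder (last 4 bits) = 0011. This is the CRC / FCS.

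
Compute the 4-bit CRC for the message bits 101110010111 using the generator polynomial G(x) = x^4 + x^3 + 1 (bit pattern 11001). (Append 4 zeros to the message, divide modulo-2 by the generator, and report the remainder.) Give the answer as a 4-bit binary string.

1010

Append 4 zeros: 1011100101110000. Divide by 11001 (XOR where the leading bit is 1):
  pos 0: 10111 XOR 11001 = 01110
  pos 1: 11100 XOR 11001 = 00101
  pos 3: 10101 XOR 11001 = 01100
  pos 4: 11000 XOR 11001 = 00001
  pos 8: 11110 XOR 11001 = 00111
  pos 10: 11100 XOR 11001 = 00101
Remainder (last 4 bits) = 1010. This is the CRC / FCS.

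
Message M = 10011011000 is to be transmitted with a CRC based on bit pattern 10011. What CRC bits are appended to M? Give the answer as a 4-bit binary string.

Append 4 zeros: 100110110000000. Divide by 10011 (XOR where the leading bit is 1):
  pos 0: 10011 XOR 10011 = 00000
  pos 6: 11000 XOR 10011 = 01011
  pos 7: 10110 XOR 10011 = 00101
  pos 9: 10100 XOR 10011 = 00111
Remainder (last 4 bits) = 1110. This is the CRC / FCS.

1110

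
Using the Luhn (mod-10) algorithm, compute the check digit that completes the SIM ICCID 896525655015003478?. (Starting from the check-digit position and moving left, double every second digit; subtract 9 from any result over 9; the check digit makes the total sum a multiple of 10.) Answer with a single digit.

4

Partial digits right→left: 8 7 4 3 0 0 5 1 0 5 5 6 5 2 5 6 9 8
Double every second digit counting from the check-digit position (so the 1st, 3rd, 5th, ... of the partial from the right).
  doubled (with −9 where >9): 7 8 0 1 0 1 1 1 9 → sum 28
  kept as-is: 7 3 0 1 5 6 2 6 8 → sum 38
Total = 28 + 38 = 66.
Check digit = (10 − (66 mod 10)) mod 10 = 4.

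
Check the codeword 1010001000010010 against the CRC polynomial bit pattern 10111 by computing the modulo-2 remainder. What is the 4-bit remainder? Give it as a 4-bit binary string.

Modulo-2 division of 1010001000010010 by 10111:
  pos 0: 10100 XOR 10111 = 00011
  pos 3: 11010 XOR 10111 = 01101
  pos 4: 11010 XOR 10111 = 01101
  pos 5: 11010 XOR 10111 = 01101
  pos 6: 11010 XOR 10111 = 01101
  pos 7: 11011 XOR 10111 = 01100
  pos 8: 11000 XOR 10111 = 01111
  pos 9: 11110 XOR 10111 = 01001
  pos 10: 10011 XOR 10111 = 00100
Remainder = 1000 (nonzero — an error is detected).

1000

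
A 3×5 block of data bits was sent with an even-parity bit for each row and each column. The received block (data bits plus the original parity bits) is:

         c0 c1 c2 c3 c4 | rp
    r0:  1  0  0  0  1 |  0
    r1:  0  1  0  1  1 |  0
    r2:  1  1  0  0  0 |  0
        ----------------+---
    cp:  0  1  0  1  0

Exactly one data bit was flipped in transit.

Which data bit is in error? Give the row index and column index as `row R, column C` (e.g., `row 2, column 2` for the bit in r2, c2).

row 1, column 1

Recompute each row's even parity and compare to rp:
  r0: data parity 0, sent rp 0 → ok
  r1: data parity 1, sent rp 0 → mismatch
  r2: data parity 0, sent rp 0 → ok
Recompute each column's even parity and compare to cp:
  c0: data parity 0, sent cp 0 → ok
  c1: data parity 0, sent cp 1 → mismatch
  c2: data parity 0, sent cp 0 → ok
  c3: data parity 1, sent cp 1 → ok
  c4: data parity 0, sent cp 0 → ok
Exactly one row (r1) and one column (c1) fail → the flipped bit is at their intersection.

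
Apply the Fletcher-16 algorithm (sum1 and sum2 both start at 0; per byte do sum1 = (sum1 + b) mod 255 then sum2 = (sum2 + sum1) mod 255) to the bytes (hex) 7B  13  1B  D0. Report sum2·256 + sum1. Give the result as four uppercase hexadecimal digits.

2E7A

Running sums (mod 255):
  after byte 0 (7B): sum1=123, sum2=123
  after byte 1 (13): sum1=142, sum2=10
  after byte 2 (1B): sum1=169, sum2=179
  after byte 3 (D0): sum1=122, sum2=46
Checksum = sum2·256 + sum1 = 46·256 + 122 = 11898 = 0x2E7A.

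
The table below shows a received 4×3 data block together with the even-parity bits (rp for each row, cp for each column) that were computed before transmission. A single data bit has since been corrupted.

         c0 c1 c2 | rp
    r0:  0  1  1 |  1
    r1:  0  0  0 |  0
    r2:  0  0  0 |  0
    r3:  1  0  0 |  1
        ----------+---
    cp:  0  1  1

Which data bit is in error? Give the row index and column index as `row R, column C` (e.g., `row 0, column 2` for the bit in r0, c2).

row 0, column 0

Recompute each row's even parity and compare to rp:
  r0: data parity 0, sent rp 1 → mismatch
  r1: data parity 0, sent rp 0 → ok
  r2: data parity 0, sent rp 0 → ok
  r3: data parity 1, sent rp 1 → ok
Recompute each column's even parity and compare to cp:
  c0: data parity 1, sent cp 0 → mismatch
  c1: data parity 1, sent cp 1 → ok
  c2: data parity 1, sent cp 1 → ok
Exactly one row (r0) and one column (c0) fail → the flipped bit is at their intersection.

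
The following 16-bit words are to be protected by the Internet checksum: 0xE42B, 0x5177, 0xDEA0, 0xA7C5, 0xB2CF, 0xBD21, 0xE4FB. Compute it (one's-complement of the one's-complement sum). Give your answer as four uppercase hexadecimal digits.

EF08

One's-complement addition (fold any carry out of bit 15 back into bit 0):
  0xE42B + 0x5177 = 0x135A2 → wrap carry → 0x35A3
  0x35A3 + 0xDEA0 = 0x11443 → wrap carry → 0x1444
  0x1444 + 0xA7C5 = 0x0BC09
  0xBC09 + 0xB2CF = 0x16ED8 → wrap carry → 0x6ED9
  0x6ED9 + 0xBD21 = 0x12BFA → wrap carry → 0x2BFB
  0x2BFB + 0xE4FB = 0x110F6 → wrap carry → 0x10F7
One's-complement sum = 0x10F7.
Checksum = ~0x10F7 & 0xFFFF = 0xEF08.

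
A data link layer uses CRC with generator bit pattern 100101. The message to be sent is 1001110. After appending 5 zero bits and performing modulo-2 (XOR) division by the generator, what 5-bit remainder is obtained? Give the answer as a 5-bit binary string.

10100

Append 5 zeros: 100111000000. Divide by 100101 (XOR where the leading bit is 1):
  pos 0: 100111 XOR 100101 = 000010
  pos 4: 100000 XOR 100101 = 000101
Remainder (last 5 bits) = 10100. This is the CRC / FCS.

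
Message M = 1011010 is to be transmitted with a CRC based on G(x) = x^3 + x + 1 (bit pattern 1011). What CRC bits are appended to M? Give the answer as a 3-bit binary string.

110

Append 3 zeros: 1011010000. Divide by 1011 (XOR where the leading bit is 1):
  pos 0: 1011 XOR 1011 = 0000
  pos 5: 1000 XOR 1011 = 0011
Remainder (last 3 bits) = 110. This is the CRC / FCS.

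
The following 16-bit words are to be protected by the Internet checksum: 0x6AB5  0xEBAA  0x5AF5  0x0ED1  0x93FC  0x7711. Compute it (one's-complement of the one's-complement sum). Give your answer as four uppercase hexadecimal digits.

34CB

One's-complement addition (fold any carry out of bit 15 back into bit 0):
  0x6AB5 + 0xEBAA = 0x1565F → wrap carry → 0x5660
  0x5660 + 0x5AF5 = 0x0B155
  0xB155 + 0x0ED1 = 0x0C026
  0xC026 + 0x93FC = 0x15422 → wrap carry → 0x5423
  0x5423 + 0x7711 = 0x0CB34
One's-complement sum = 0xCB34.
Checksum = ~0xCB34 & 0xFFFF = 0x34CB.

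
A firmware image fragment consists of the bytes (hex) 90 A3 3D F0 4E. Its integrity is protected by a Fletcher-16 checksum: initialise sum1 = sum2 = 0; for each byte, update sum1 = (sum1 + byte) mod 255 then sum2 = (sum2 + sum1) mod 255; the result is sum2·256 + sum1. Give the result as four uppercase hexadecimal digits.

49B0

Running sums (mod 255):
  after byte 0 (90): sum1=144, sum2=144
  after byte 1 (A3): sum1=52, sum2=196
  after byte 2 (3D): sum1=113, sum2=54
  after byte 3 (F0): sum1=98, sum2=152
  after byte 4 (4E): sum1=176, sum2=73
Checksum = sum2·256 + sum1 = 73·256 + 176 = 18864 = 0x49B0.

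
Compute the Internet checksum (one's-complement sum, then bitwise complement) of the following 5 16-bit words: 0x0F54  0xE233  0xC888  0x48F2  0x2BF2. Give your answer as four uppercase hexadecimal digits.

D10A

One's-complement addition (fold any carry out of bit 15 back into bit 0):
  0x0F54 + 0xE233 = 0x0F187
  0xF187 + 0xC888 = 0x1BA0F → wrap carry → 0xBA10
  0xBA10 + 0x48F2 = 0x10302 → wrap carry → 0x0303
  0x0303 + 0x2BF2 = 0x02EF5
One's-complement sum = 0x2EF5.
Checksum = ~0x2EF5 & 0xFFFF = 0xD10A.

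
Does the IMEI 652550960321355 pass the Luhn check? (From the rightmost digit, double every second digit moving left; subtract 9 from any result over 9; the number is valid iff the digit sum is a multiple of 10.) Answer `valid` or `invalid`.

From the right, keep odd positions and double even positions (subtract 9 from any doubled value over 9):
  doubled (positions 2,4,...): 1 2 6 3 0 1 1 → sum 14
  kept (positions 1,3,...): 5 3 2 0 9 5 2 6 → sum 32
Total = 46.
46 mod 10 = 6, so the number is invalid.

invalid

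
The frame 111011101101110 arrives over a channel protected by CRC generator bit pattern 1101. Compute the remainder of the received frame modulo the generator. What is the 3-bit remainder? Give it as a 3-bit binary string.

001

Modulo-2 division of 111011101101110 by 1101:
  pos 0: 1110 XOR 1101 = 0011
  pos 2: 1111 XOR 1101 = 0010
  pos 4: 1010 XOR 1101 = 0111
  pos 5: 1111 XOR 1101 = 0010
  pos 7: 1010 XOR 1101 = 0111
  pos 8: 1111 XOR 1101 = 0010
  pos 10: 1011 XOR 1101 = 0110
  pos 11: 1100 XOR 1101 = 0001
Remainder = 001 (nonzero — an error is detected).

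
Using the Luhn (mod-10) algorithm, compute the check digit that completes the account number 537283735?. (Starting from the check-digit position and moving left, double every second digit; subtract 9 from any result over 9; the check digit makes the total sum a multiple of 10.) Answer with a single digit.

Partial digits right→left: 5 3 7 3 8 2 7 3 5
Double every second digit counting from the check-digit position (so the 1st, 3rd, 5th, ... of the partial from the right).
  doubled (with −9 where >9): 1 5 7 5 1 → sum 19
  kept as-is: 3 3 2 3 → sum 11
Total = 19 + 11 = 30.
Check digit = (10 − (30 mod 10)) mod 10 = 0.

0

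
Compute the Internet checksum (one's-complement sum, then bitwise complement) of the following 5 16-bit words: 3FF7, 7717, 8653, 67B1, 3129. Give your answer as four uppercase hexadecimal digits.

One's-complement addition (fold any carry out of bit 15 back into bit 0):
  0x3FF7 + 0x7717 = 0x0B70E
  0xB70E + 0x8653 = 0x13D61 → wrap carry → 0x3D62
  0x3D62 + 0x67B1 = 0x0A513
  0xA513 + 0x3129 = 0x0D63C
One's-complement sum = 0xD63C.
Checksum = ~0xD63C & 0xFFFF = 0x29C3.

29C3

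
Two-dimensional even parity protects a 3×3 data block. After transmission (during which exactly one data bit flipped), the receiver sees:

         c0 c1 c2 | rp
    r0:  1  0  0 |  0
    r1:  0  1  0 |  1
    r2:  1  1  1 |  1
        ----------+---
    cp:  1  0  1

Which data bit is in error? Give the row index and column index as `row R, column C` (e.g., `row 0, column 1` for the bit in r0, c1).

row 0, column 0

Recompute each row's even parity and compare to rp:
  r0: data parity 1, sent rp 0 → mismatch
  r1: data parity 1, sent rp 1 → ok
  r2: data parity 1, sent rp 1 → ok
Recompute each column's even parity and compare to cp:
  c0: data parity 0, sent cp 1 → mismatch
  c1: data parity 0, sent cp 0 → ok
  c2: data parity 1, sent cp 1 → ok
Exactly one row (r0) and one column (c0) fail → the flipped bit is at their intersection.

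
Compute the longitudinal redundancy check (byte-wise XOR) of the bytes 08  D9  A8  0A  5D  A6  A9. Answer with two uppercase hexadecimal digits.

XOR the bytes together:
  start with 0x08
  0x08 ⊕ 0xD9 = 0xD1
  0xD1 ⊕ 0xA8 = 0x79
  0x79 ⊕ 0x0A = 0x73
  0x73 ⊕ 0x5D = 0x2E
  0x2E ⊕ 0xA6 = 0x88
  0x88 ⊕ 0xA9 = 0x21

21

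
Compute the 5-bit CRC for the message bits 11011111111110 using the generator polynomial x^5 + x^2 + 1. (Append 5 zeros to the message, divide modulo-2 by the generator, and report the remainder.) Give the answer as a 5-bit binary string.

Append 5 zeros: 1101111111111000000. Divide by 100101 (XOR where the leading bit is 1):
  pos 0: 110111 XOR 100101 = 010010
  pos 1: 100101 XOR 100101 = 000000
  pos 7: 111111 XOR 100101 = 011010
  pos 8: 110100 XOR 100101 = 010001
  pos 9: 100010 XOR 100101 = 000111
  pos 12: 111000 XOR 100101 = 011101
  pos 13: 111010 XOR 100101 = 011111
Remainder (last 5 bits) = 11111. This is the CRC / FCS.

11111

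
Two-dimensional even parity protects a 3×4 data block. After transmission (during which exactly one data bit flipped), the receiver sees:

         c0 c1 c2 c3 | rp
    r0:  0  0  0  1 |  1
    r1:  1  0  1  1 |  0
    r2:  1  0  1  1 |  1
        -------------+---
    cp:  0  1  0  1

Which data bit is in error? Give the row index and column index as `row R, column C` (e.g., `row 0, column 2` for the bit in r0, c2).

Recompute each row's even parity and compare to rp:
  r0: data parity 1, sent rp 1 → ok
  r1: data parity 1, sent rp 0 → mismatch
  r2: data parity 1, sent rp 1 → ok
Recompute each column's even parity and compare to cp:
  c0: data parity 0, sent cp 0 → ok
  c1: data parity 0, sent cp 1 → mismatch
  c2: data parity 0, sent cp 0 → ok
  c3: data parity 1, sent cp 1 → ok
Exactly one row (r1) and one column (c1) fail → the flipped bit is at their intersection.

row 1, column 1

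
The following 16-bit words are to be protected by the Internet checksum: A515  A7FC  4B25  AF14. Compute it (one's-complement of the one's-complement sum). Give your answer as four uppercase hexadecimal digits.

One's-complement addition (fold any carry out of bit 15 back into bit 0):
  0xA515 + 0xA7FC = 0x14D11 → wrap carry → 0x4D12
  0x4D12 + 0x4B25 = 0x09837
  0x9837 + 0xAF14 = 0x1474B → wrap carry → 0x474C
One's-complement sum = 0x474C.
Checksum = ~0x474C & 0xFFFF = 0xB8B3.

B8B3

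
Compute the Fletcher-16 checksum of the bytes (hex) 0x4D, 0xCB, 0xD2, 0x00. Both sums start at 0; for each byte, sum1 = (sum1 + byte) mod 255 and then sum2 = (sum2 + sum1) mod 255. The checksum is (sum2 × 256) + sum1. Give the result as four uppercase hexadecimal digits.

Running sums (mod 255):
  after byte 0 (0x4D): sum1=77, sum2=77
  after byte 1 (0xCB): sum1=25, sum2=102
  after byte 2 (0xD2): sum1=235, sum2=82
  after byte 3 (0x00): sum1=235, sum2=62
Checksum = sum2·256 + sum1 = 62·256 + 235 = 16107 = 0x3EEB.

3EEB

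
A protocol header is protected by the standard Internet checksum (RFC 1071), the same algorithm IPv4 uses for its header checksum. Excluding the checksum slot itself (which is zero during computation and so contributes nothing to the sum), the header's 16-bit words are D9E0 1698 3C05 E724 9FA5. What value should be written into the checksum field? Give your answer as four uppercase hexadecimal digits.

4CB7

One's-complement addition (fold any carry out of bit 15 back into bit 0):
  0xD9E0 + 0x1698 = 0x0F078
  0xF078 + 0x3C05 = 0x12C7D → wrap carry → 0x2C7E
  0x2C7E + 0xE724 = 0x113A2 → wrap carry → 0x13A3
  0x13A3 + 0x9FA5 = 0x0B348
One's-complement sum = 0xB348.
Checksum = ~0xB348 & 0xFFFF = 0x4CB7.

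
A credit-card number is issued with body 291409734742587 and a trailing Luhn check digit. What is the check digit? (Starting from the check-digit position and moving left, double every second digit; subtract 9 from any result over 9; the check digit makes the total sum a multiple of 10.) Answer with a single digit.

5

Partial digits right→left: 7 8 5 2 4 7 4 3 7 9 0 4 1 9 2
Double every second digit counting from the check-digit position (so the 1st, 3rd, 5th, ... of the partial from the right).
  doubled (with −9 where >9): 5 1 8 8 5 0 2 4 → sum 33
  kept as-is: 8 2 7 3 9 4 9 → sum 42
Total = 33 + 42 = 75.
Check digit = (10 − (75 mod 10)) mod 10 = 5.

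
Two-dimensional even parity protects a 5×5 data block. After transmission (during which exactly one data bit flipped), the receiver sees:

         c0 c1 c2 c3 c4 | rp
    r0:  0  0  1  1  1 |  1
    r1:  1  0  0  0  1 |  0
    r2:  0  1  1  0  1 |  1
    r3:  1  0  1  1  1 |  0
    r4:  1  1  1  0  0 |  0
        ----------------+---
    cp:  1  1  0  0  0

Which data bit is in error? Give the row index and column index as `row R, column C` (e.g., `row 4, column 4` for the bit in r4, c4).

Recompute each row's even parity and compare to rp:
  r0: data parity 1, sent rp 1 → ok
  r1: data parity 0, sent rp 0 → ok
  r2: data parity 1, sent rp 1 → ok
  r3: data parity 0, sent rp 0 → ok
  r4: data parity 1, sent rp 0 → mismatch
Recompute each column's even parity and compare to cp:
  c0: data parity 1, sent cp 1 → ok
  c1: data parity 0, sent cp 1 → mismatch
  c2: data parity 0, sent cp 0 → ok
  c3: data parity 0, sent cp 0 → ok
  c4: data parity 0, sent cp 0 → ok
Exactly one row (r4) and one column (c1) fail → the flipped bit is at their intersection.

row 4, column 1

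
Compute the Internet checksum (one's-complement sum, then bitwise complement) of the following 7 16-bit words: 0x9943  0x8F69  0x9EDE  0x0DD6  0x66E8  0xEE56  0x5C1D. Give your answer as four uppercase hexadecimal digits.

7941

One's-complement addition (fold any carry out of bit 15 back into bit 0):
  0x9943 + 0x8F69 = 0x128AC → wrap carry → 0x28AD
  0x28AD + 0x9EDE = 0x0C78B
  0xC78B + 0x0DD6 = 0x0D561
  0xD561 + 0x66E8 = 0x13C49 → wrap carry → 0x3C4A
  0x3C4A + 0xEE56 = 0x12AA0 → wrap carry → 0x2AA1
  0x2AA1 + 0x5C1D = 0x086BE
One's-complement sum = 0x86BE.
Checksum = ~0x86BE & 0xFFFF = 0x7941.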